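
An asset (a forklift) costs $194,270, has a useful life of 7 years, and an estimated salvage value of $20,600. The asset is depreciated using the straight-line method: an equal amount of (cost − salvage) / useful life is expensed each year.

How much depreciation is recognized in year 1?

Depreciable base = $194,270 − $20,600 = $173,670.
Annual expense = $173,670 / 7 = $24,810.

$24,810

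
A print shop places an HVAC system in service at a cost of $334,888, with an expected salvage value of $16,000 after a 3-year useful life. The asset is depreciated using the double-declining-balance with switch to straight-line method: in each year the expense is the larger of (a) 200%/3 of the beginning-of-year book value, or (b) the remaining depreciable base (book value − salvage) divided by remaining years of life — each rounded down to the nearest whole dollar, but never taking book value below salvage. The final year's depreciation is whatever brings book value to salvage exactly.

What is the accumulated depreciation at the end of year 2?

$297,678

Depreciable base = $334,888 − $16,000 = $318,888.
Year 1: DB = ⌊$334,888 × 200%/3⌋ = $223,258; SL = ⌊$318,888/3⌋ = $106,296 → take DB $223,258. Book value $111,630.
Year 2: DB = ⌊$111,630 × 200%/3⌋ = $74,420; SL = ⌊$95,630/2⌋ = $47,815 → take DB $74,420. Book value $37,210.
Accumulated through year 2 = $334,888 − $37,210 = $297,678.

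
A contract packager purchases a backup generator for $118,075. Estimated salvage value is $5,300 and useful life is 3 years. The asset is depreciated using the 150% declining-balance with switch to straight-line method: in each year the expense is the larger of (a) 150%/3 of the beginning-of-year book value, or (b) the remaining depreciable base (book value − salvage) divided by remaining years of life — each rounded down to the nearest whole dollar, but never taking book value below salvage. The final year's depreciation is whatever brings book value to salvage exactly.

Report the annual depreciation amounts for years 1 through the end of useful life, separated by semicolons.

Depreciable base = $118,075 − $5,300 = $112,775.
Year 1: DB = ⌊$118,075 × 150%/3⌋ = $59,037; SL = ⌊$112,775/3⌋ = $37,591 → take DB $59,037. Book value $59,038.
Year 2: DB = ⌊$59,038 × 150%/3⌋ = $29,519; SL = ⌊$53,738/2⌋ = $26,869 → take DB $29,519. Book value $29,519.
Year 3 (final): $29,519 − $5,300 = $24,219. Book value $5,300.

$59,037; $29,519; $24,219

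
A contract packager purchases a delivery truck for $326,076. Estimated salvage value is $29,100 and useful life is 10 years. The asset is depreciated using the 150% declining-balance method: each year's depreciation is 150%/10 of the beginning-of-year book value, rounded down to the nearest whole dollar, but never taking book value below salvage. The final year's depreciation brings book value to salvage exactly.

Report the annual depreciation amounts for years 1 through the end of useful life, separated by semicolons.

$48,911; $41,574; $35,338; $30,037; $25,532; $21,702; $18,447; $15,680; $13,328; $46,427

Depreciable base = $326,076 − $29,100 = $296,976.
Year 1: ⌊$326,076 × 150%/10⌋ = $48,911. Book value $277,165.
Year 2: ⌊$277,165 × 150%/10⌋ = $41,574. Book value $235,591.
Year 3: ⌊$235,591 × 150%/10⌋ = $35,338. Book value $200,253.
Year 4: ⌊$200,253 × 150%/10⌋ = $30,037. Book value $170,216.
Year 5: ⌊$170,216 × 150%/10⌋ = $25,532. Book value $144,684.
Year 6: ⌊$144,684 × 150%/10⌋ = $21,702. Book value $122,982.
Year 7: ⌊$122,982 × 150%/10⌋ = $18,447. Book value $104,535.
Year 8: ⌊$104,535 × 150%/10⌋ = $15,680. Book value $88,855.
Year 9: ⌊$88,855 × 150%/10⌋ = $13,328. Book value $75,527.
Year 10 (final): $75,527 − $29,100 = $46,427. Book value $29,100.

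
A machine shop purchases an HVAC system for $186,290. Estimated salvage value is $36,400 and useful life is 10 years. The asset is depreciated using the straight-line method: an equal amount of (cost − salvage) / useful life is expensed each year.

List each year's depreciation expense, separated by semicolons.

Depreciable base = $186,290 − $36,400 = $149,890.
Annual expense = $149,890 / 10 = $14,989.
End of year 1: book value $171,301.
End of year 2: book value $156,312.
End of year 3: book value $141,323.
End of year 4: book value $126,334.
End of year 5: book value $111,345.
End of year 6: book value $96,356.
End of year 7: book value $81,367.
End of year 8: book value $66,378.
End of year 9: book value $51,389.
End of year 10: book value $36,400.

$14,989; $14,989; $14,989; $14,989; $14,989; $14,989; $14,989; $14,989; $14,989; $14,989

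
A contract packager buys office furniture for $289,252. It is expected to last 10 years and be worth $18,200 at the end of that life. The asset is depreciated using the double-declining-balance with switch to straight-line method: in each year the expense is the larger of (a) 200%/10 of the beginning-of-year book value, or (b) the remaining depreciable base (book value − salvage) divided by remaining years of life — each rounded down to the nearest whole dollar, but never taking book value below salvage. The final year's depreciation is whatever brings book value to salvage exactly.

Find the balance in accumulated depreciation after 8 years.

Depreciable base = $289,252 − $18,200 = $271,052.
Year 1: DB = ⌊$289,252 × 200%/10⌋ = $57,850; SL = ⌊$271,052/10⌋ = $27,105 → take DB $57,850. Book value $231,402.
Year 2: DB = ⌊$231,402 × 200%/10⌋ = $46,280; SL = ⌊$213,202/9⌋ = $23,689 → take DB $46,280. Book value $185,122.
Year 3: DB = ⌊$185,122 × 200%/10⌋ = $37,024; SL = ⌊$166,922/8⌋ = $20,865 → take DB $37,024. Book value $148,098.
Year 4: DB = ⌊$148,098 × 200%/10⌋ = $29,619; SL = ⌊$129,898/7⌋ = $18,556 → take DB $29,619. Book value $118,479.
Year 5: DB = ⌊$118,479 × 200%/10⌋ = $23,695; SL = ⌊$100,279/6⌋ = $16,713 → take DB $23,695. Book value $94,784.
Year 6: DB = ⌊$94,784 × 200%/10⌋ = $18,956; SL = ⌊$76,584/5⌋ = $15,316 → take DB $18,956. Book value $75,828.
Year 7: DB = ⌊$75,828 × 200%/10⌋ = $15,165; SL = ⌊$57,628/4⌋ = $14,407 → take DB $15,165. Book value $60,663.
Year 8: DB = ⌊$60,663 × 200%/10⌋ = $12,132; SL = ⌊$42,463/3⌋ = $14,154 → take SL $14,154. Book value $46,509.
Accumulated through year 8 = $289,252 − $46,509 = $242,743.

$242,743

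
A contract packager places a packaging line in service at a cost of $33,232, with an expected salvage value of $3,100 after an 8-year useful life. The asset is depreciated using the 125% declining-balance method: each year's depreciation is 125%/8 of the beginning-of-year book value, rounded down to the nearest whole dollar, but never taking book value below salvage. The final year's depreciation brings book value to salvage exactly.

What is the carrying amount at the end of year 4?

Depreciable base = $33,232 − $3,100 = $30,132.
Year 1: ⌊$33,232 × 125%/8⌋ = $5,192. Book value $28,040.
Year 2: ⌊$28,040 × 125%/8⌋ = $4,381. Book value $23,659.
Year 3: ⌊$23,659 × 125%/8⌋ = $3,696. Book value $19,963.
Year 4: ⌊$19,963 × 125%/8⌋ = $3,119. Book value $16,844.

$16,844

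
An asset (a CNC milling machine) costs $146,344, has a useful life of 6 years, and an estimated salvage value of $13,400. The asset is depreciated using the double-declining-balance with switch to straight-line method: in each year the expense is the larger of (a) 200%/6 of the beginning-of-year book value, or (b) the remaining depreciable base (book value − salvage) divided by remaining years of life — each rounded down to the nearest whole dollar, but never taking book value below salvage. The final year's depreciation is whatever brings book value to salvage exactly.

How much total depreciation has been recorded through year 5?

Depreciable base = $146,344 − $13,400 = $132,944.
Year 1: DB = ⌊$146,344 × 200%/6⌋ = $48,781; SL = ⌊$132,944/6⌋ = $22,157 → take DB $48,781. Book value $97,563.
Year 2: DB = ⌊$97,563 × 200%/6⌋ = $32,521; SL = ⌊$84,163/5⌋ = $16,832 → take DB $32,521. Book value $65,042.
Year 3: DB = ⌊$65,042 × 200%/6⌋ = $21,680; SL = ⌊$51,642/4⌋ = $12,910 → take DB $21,680. Book value $43,362.
Year 4: DB = ⌊$43,362 × 200%/6⌋ = $14,454; SL = ⌊$29,962/3⌋ = $9,987 → take DB $14,454. Book value $28,908.
Year 5: DB = ⌊$28,908 × 200%/6⌋ = $9,636; SL = ⌊$15,508/2⌋ = $7,754 → take DB $9,636. Book value $19,272.
Accumulated through year 5 = $146,344 − $19,272 = $127,072.

$127,072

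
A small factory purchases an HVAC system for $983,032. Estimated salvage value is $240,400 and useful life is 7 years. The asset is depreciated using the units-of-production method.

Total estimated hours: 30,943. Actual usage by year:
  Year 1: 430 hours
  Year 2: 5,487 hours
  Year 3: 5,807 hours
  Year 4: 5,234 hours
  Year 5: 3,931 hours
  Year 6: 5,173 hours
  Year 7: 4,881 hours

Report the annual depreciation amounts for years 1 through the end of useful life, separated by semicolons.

Depreciable base = $983,032 − $240,400 = $742,632.
Rate = $742,632 / 30,943 hours = $24 per hour.
Year 1: 430 × $24 = $10,320. Book value $972,712.
Year 2: 5,487 × $24 = $131,688. Book value $841,024.
Year 3: 5,807 × $24 = $139,368. Book value $701,656.
Year 4: 5,234 × $24 = $125,616. Book value $576,040.
Year 5: 3,931 × $24 = $94,344. Book value $481,696.
Year 6: 5,173 × $24 = $124,152. Book value $357,544.
Year 7: 4,881 × $24 = $117,144. Book value $240,400.

$10,320; $131,688; $139,368; $125,616; $94,344; $124,152; $117,144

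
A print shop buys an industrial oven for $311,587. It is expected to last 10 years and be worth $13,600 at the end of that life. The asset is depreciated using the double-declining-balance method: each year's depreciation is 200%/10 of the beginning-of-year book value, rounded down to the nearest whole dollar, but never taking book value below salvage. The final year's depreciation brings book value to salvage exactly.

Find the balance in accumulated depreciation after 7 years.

Depreciable base = $311,587 − $13,600 = $297,987.
Year 1: ⌊$311,587 × 200%/10⌋ = $62,317. Book value $249,270.
Year 2: ⌊$249,270 × 200%/10⌋ = $49,854. Book value $199,416.
Year 3: ⌊$199,416 × 200%/10⌋ = $39,883. Book value $159,533.
Year 4: ⌊$159,533 × 200%/10⌋ = $31,906. Book value $127,627.
Year 5: ⌊$127,627 × 200%/10⌋ = $25,525. Book value $102,102.
Year 6: ⌊$102,102 × 200%/10⌋ = $20,420. Book value $81,682.
Year 7: ⌊$81,682 × 200%/10⌋ = $16,336. Book value $65,346.
Accumulated through year 7 = $311,587 − $65,346 = $246,241.

$246,241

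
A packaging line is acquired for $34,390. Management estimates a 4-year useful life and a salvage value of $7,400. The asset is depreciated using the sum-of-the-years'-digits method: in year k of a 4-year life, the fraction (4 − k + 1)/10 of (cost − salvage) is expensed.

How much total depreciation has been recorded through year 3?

$24,291

Depreciable base = $34,390 − $7,400 = $26,990.
Sum of the years' digits = 4+3+2+1 = 10.
Year 1: $26,990 × 4/10 = $10,796. Book value $23,594.
Year 2: $26,990 × 3/10 = $8,097. Book value $15,497.
Year 3: $26,990 × 2/10 = $5,398. Book value $10,099.
Accumulated through year 3 = $34,390 − $10,099 = $24,291.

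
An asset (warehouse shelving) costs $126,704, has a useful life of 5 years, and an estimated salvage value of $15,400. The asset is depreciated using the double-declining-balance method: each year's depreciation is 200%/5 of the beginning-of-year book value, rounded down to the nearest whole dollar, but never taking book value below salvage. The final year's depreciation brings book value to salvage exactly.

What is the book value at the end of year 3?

Depreciable base = $126,704 − $15,400 = $111,304.
Year 1: ⌊$126,704 × 200%/5⌋ = $50,681. Book value $76,023.
Year 2: ⌊$76,023 × 200%/5⌋ = $30,409. Book value $45,614.
Year 3: ⌊$45,614 × 200%/5⌋ = $18,245. Book value $27,369.

$27,369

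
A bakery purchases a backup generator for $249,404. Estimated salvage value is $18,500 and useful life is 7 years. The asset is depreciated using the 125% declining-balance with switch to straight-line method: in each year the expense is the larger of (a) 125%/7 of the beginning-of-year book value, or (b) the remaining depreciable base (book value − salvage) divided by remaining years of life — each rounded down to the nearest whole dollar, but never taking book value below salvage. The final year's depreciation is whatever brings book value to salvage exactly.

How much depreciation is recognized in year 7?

$29,934

Depreciable base = $249,404 − $18,500 = $230,904.
Year 1: DB = ⌊$249,404 × 125%/7⌋ = $44,536; SL = ⌊$230,904/7⌋ = $32,986 → take DB $44,536. Book value $204,868.
Year 2: DB = ⌊$204,868 × 125%/7⌋ = $36,583; SL = ⌊$186,368/6⌋ = $31,061 → take DB $36,583. Book value $168,285.
Year 3: DB = ⌊$168,285 × 125%/7⌋ = $30,050; SL = ⌊$149,785/5⌋ = $29,957 → take DB $30,050. Book value $138,235.
Year 4: DB = ⌊$138,235 × 125%/7⌋ = $24,684; SL = ⌊$119,735/4⌋ = $29,933 → take SL $29,933. Book value $108,302.
Year 5: DB = ⌊$108,302 × 125%/7⌋ = $19,339; SL = ⌊$89,802/3⌋ = $29,934 → take SL $29,934. Book value $78,368.
Year 6: DB = ⌊$78,368 × 125%/7⌋ = $13,994; SL = ⌊$59,868/2⌋ = $29,934 → take SL $29,934. Book value $48,434.
Year 7 (final): $48,434 − $18,500 = $29,934. Book value $18,500.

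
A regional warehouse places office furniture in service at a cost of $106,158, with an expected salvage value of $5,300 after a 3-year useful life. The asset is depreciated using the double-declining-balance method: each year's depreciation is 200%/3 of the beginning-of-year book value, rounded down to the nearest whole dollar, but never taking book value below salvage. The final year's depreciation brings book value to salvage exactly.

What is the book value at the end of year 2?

Depreciable base = $106,158 − $5,300 = $100,858.
Year 1: ⌊$106,158 × 200%/3⌋ = $70,772. Book value $35,386.
Year 2: ⌊$35,386 × 200%/3⌋ = $23,590. Book value $11,796.

$11,796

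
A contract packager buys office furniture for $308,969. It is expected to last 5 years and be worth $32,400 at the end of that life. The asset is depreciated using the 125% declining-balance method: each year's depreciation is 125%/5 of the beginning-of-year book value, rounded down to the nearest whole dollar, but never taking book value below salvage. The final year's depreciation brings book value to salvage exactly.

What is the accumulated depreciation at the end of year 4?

$211,208

Depreciable base = $308,969 − $32,400 = $276,569.
Year 1: ⌊$308,969 × 125%/5⌋ = $77,242. Book value $231,727.
Year 2: ⌊$231,727 × 125%/5⌋ = $57,931. Book value $173,796.
Year 3: ⌊$173,796 × 125%/5⌋ = $43,449. Book value $130,347.
Year 4: ⌊$130,347 × 125%/5⌋ = $32,586. Book value $97,761.
Accumulated through year 4 = $308,969 − $97,761 = $211,208.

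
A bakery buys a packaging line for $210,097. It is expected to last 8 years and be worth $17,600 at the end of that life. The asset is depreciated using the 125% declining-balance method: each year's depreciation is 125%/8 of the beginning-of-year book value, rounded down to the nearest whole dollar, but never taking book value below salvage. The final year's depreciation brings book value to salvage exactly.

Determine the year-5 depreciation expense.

$16,637

Depreciable base = $210,097 − $17,600 = $192,497.
Year 1: ⌊$210,097 × 125%/8⌋ = $32,827. Book value $177,270.
Year 2: ⌊$177,270 × 125%/8⌋ = $27,698. Book value $149,572.
Year 3: ⌊$149,572 × 125%/8⌋ = $23,370. Book value $126,202.
Year 4: ⌊$126,202 × 125%/8⌋ = $19,719. Book value $106,483.
Year 5: ⌊$106,483 × 125%/8⌋ = $16,637. Book value $89,846.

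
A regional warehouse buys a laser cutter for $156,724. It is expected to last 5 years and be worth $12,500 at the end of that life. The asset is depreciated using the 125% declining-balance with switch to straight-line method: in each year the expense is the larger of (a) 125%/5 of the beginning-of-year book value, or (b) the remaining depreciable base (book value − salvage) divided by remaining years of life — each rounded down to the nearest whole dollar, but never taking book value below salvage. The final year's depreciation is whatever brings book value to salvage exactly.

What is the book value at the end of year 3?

$62,939

Depreciable base = $156,724 − $12,500 = $144,224.
Year 1: DB = ⌊$156,724 × 125%/5⌋ = $39,181; SL = ⌊$144,224/5⌋ = $28,844 → take DB $39,181. Book value $117,543.
Year 2: DB = ⌊$117,543 × 125%/5⌋ = $29,385; SL = ⌊$105,043/4⌋ = $26,260 → take DB $29,385. Book value $88,158.
Year 3: DB = ⌊$88,158 × 125%/5⌋ = $22,039; SL = ⌊$75,658/3⌋ = $25,219 → take SL $25,219. Book value $62,939.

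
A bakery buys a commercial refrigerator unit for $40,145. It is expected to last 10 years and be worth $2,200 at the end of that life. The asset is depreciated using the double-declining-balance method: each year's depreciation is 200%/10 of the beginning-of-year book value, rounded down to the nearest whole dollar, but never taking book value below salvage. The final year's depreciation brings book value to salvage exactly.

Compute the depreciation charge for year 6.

$2,631

Depreciable base = $40,145 − $2,200 = $37,945.
Year 1: ⌊$40,145 × 200%/10⌋ = $8,029. Book value $32,116.
Year 2: ⌊$32,116 × 200%/10⌋ = $6,423. Book value $25,693.
Year 3: ⌊$25,693 × 200%/10⌋ = $5,138. Book value $20,555.
Year 4: ⌊$20,555 × 200%/10⌋ = $4,111. Book value $16,444.
Year 5: ⌊$16,444 × 200%/10⌋ = $3,288. Book value $13,156.
Year 6: ⌊$13,156 × 200%/10⌋ = $2,631. Book value $10,525.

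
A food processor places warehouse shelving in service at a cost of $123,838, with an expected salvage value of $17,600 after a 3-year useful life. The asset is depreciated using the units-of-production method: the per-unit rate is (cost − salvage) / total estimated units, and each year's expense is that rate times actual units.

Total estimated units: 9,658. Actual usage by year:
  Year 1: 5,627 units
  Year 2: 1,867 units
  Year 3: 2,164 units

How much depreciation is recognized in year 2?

Depreciable base = $123,838 − $17,600 = $106,238.
Rate = $106,238 / 9,658 units = $11 per unit.
Year 1: 5,627 × $11 = $61,897. Book value $61,941.
Year 2: 1,867 × $11 = $20,537. Book value $41,404.

$20,537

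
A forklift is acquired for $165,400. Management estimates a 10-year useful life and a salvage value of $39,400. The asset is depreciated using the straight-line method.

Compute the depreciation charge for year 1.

Depreciable base = $165,400 − $39,400 = $126,000.
Annual expense = $126,000 / 10 = $12,600.

$12,600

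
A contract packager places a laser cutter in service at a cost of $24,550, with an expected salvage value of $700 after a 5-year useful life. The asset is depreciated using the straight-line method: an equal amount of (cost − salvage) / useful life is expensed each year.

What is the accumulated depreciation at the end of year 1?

$4,770

Depreciable base = $24,550 − $700 = $23,850.
Annual expense = $23,850 / 5 = $4,770.
End of year 1: book value $19,780.
Accumulated through year 1 = $24,550 − $19,780 = $4,770.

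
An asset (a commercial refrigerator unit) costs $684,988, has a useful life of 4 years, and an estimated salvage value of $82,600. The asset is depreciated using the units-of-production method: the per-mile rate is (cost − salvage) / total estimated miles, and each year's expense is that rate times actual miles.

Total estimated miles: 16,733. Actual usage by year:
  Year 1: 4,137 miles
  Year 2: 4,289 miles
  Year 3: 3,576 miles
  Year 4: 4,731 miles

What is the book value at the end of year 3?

$252,916

Depreciable base = $684,988 − $82,600 = $602,388.
Rate = $602,388 / 16,733 miles = $36 per mile.
Year 1: 4,137 × $36 = $148,932. Book value $536,056.
Year 2: 4,289 × $36 = $154,404. Book value $381,652.
Year 3: 3,576 × $36 = $128,736. Book value $252,916.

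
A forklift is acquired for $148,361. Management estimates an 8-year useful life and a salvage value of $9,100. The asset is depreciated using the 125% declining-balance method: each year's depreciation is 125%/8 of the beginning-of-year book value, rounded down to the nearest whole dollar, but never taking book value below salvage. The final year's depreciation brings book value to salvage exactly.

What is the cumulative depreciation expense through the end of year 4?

Depreciable base = $148,361 − $9,100 = $139,261.
Year 1: ⌊$148,361 × 125%/8⌋ = $23,181. Book value $125,180.
Year 2: ⌊$125,180 × 125%/8⌋ = $19,559. Book value $105,621.
Year 3: ⌊$105,621 × 125%/8⌋ = $16,503. Book value $89,118.
Year 4: ⌊$89,118 × 125%/8⌋ = $13,924. Book value $75,194.
Accumulated through year 4 = $148,361 − $75,194 = $73,167.

$73,167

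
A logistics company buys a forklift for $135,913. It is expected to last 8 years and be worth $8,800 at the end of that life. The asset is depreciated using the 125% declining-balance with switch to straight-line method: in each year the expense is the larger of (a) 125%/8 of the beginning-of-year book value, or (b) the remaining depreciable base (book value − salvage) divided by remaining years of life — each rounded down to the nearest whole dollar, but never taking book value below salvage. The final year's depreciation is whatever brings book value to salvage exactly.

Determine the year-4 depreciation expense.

Depreciable base = $135,913 − $8,800 = $127,113.
Year 1: DB = ⌊$135,913 × 125%/8⌋ = $21,236; SL = ⌊$127,113/8⌋ = $15,889 → take DB $21,236. Book value $114,677.
Year 2: DB = ⌊$114,677 × 125%/8⌋ = $17,918; SL = ⌊$105,877/7⌋ = $15,125 → take DB $17,918. Book value $96,759.
Year 3: DB = ⌊$96,759 × 125%/8⌋ = $15,118; SL = ⌊$87,959/6⌋ = $14,659 → take DB $15,118. Book value $81,641.
Year 4: DB = ⌊$81,641 × 125%/8⌋ = $12,756; SL = ⌊$72,841/5⌋ = $14,568 → take SL $14,568. Book value $67,073.

$14,568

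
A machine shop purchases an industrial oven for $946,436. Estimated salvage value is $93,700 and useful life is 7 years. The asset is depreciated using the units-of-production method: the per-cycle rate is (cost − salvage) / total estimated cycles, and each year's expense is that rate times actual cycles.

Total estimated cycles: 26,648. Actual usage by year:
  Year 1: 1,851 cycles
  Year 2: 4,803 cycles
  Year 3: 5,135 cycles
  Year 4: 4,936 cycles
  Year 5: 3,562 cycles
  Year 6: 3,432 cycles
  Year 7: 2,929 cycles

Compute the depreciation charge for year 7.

Depreciable base = $946,436 − $93,700 = $852,736.
Rate = $852,736 / 26,648 cycles = $32 per cycle.
Year 1: 1,851 × $32 = $59,232. Book value $887,204.
Year 2: 4,803 × $32 = $153,696. Book value $733,508.
Year 3: 5,135 × $32 = $164,320. Book value $569,188.
Year 4: 4,936 × $32 = $157,952. Book value $411,236.
Year 5: 3,562 × $32 = $113,984. Book value $297,252.
Year 6: 3,432 × $32 = $109,824. Book value $187,428.
Year 7: 2,929 × $32 = $93,728. Book value $93,700.

$93,728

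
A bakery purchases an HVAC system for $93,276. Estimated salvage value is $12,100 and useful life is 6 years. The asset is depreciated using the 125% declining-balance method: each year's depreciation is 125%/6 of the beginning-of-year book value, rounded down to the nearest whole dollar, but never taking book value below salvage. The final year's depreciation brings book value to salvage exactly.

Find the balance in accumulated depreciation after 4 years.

$56,636

Depreciable base = $93,276 − $12,100 = $81,176.
Year 1: ⌊$93,276 × 125%/6⌋ = $19,432. Book value $73,844.
Year 2: ⌊$73,844 × 125%/6⌋ = $15,384. Book value $58,460.
Year 3: ⌊$58,460 × 125%/6⌋ = $12,179. Book value $46,281.
Year 4: ⌊$46,281 × 125%/6⌋ = $9,641. Book value $36,640.
Accumulated through year 4 = $93,276 − $36,640 = $56,636.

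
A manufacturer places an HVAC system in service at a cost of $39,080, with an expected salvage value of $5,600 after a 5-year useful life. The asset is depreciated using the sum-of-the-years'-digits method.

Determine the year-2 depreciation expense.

$8,928

Depreciable base = $39,080 − $5,600 = $33,480.
Sum of the years' digits = 5+4+3+2+1 = 15.
Year 1: $33,480 × 5/15 = $11,160. Book value $27,920.
Year 2: $33,480 × 4/15 = $8,928. Book value $18,992.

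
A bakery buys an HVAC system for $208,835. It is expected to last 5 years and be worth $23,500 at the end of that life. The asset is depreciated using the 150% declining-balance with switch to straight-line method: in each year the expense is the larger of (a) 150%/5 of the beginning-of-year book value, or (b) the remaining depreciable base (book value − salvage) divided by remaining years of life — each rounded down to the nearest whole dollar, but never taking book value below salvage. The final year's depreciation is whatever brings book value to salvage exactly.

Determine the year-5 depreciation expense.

Depreciable base = $208,835 − $23,500 = $185,335.
Year 1: DB = ⌊$208,835 × 150%/5⌋ = $62,650; SL = ⌊$185,335/5⌋ = $37,067 → take DB $62,650. Book value $146,185.
Year 2: DB = ⌊$146,185 × 150%/5⌋ = $43,855; SL = ⌊$122,685/4⌋ = $30,671 → take DB $43,855. Book value $102,330.
Year 3: DB = ⌊$102,330 × 150%/5⌋ = $30,699; SL = ⌊$78,830/3⌋ = $26,276 → take DB $30,699. Book value $71,631.
Year 4: DB = ⌊$71,631 × 150%/5⌋ = $21,489; SL = ⌊$48,131/2⌋ = $24,065 → take SL $24,065. Book value $47,566.
Year 5 (final): $47,566 − $23,500 = $24,066. Book value $23,500.

$24,066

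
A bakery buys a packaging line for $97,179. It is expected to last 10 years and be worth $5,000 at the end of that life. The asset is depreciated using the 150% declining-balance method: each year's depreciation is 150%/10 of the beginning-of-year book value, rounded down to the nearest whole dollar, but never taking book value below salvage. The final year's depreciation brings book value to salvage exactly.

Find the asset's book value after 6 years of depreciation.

$36,653

Depreciable base = $97,179 − $5,000 = $92,179.
Year 1: ⌊$97,179 × 150%/10⌋ = $14,576. Book value $82,603.
Year 2: ⌊$82,603 × 150%/10⌋ = $12,390. Book value $70,213.
Year 3: ⌊$70,213 × 150%/10⌋ = $10,531. Book value $59,682.
Year 4: ⌊$59,682 × 150%/10⌋ = $8,952. Book value $50,730.
Year 5: ⌊$50,730 × 150%/10⌋ = $7,609. Book value $43,121.
Year 6: ⌊$43,121 × 150%/10⌋ = $6,468. Book value $36,653.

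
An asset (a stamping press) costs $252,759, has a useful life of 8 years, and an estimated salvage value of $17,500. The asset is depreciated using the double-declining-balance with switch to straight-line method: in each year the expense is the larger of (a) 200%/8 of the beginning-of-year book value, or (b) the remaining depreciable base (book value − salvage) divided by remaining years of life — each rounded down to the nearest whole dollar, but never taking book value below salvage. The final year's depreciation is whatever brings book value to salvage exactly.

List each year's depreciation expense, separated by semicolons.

$63,189; $47,392; $35,544; $26,658; $19,994; $14,995; $13,743; $13,744

Depreciable base = $252,759 − $17,500 = $235,259.
Year 1: DB = ⌊$252,759 × 200%/8⌋ = $63,189; SL = ⌊$235,259/8⌋ = $29,407 → take DB $63,189. Book value $189,570.
Year 2: DB = ⌊$189,570 × 200%/8⌋ = $47,392; SL = ⌊$172,070/7⌋ = $24,581 → take DB $47,392. Book value $142,178.
Year 3: DB = ⌊$142,178 × 200%/8⌋ = $35,544; SL = ⌊$124,678/6⌋ = $20,779 → take DB $35,544. Book value $106,634.
Year 4: DB = ⌊$106,634 × 200%/8⌋ = $26,658; SL = ⌊$89,134/5⌋ = $17,826 → take DB $26,658. Book value $79,976.
Year 5: DB = ⌊$79,976 × 200%/8⌋ = $19,994; SL = ⌊$62,476/4⌋ = $15,619 → take DB $19,994. Book value $59,982.
Year 6: DB = ⌊$59,982 × 200%/8⌋ = $14,995; SL = ⌊$42,482/3⌋ = $14,160 → take DB $14,995. Book value $44,987.
Year 7: DB = ⌊$44,987 × 200%/8⌋ = $11,246; SL = ⌊$27,487/2⌋ = $13,743 → take SL $13,743. Book value $31,244.
Year 8 (final): $31,244 − $17,500 = $13,744. Book value $17,500.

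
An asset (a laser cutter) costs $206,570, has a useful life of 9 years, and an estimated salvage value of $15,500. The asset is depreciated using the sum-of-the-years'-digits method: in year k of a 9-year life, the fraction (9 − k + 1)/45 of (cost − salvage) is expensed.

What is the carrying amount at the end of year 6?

Depreciable base = $206,570 − $15,500 = $191,070.
Sum of the years' digits = 9+8+7+6+5+4+3+2+1 = 45.
Year 1: $191,070 × 9/45 = $38,214. Book value $168,356.
Year 2: $191,070 × 8/45 = $33,968. Book value $134,388.
Year 3: $191,070 × 7/45 = $29,722. Book value $104,666.
Year 4: $191,070 × 6/45 = $25,476. Book value $79,190.
Year 5: $191,070 × 5/45 = $21,230. Book value $57,960.
Year 6: $191,070 × 4/45 = $16,984. Book value $40,976.

$40,976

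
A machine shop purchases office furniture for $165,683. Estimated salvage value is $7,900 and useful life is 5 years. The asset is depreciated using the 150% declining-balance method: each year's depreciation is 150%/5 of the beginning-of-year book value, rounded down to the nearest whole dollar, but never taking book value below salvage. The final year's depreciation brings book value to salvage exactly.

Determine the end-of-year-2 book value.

Depreciable base = $165,683 − $7,900 = $157,783.
Year 1: ⌊$165,683 × 150%/5⌋ = $49,704. Book value $115,979.
Year 2: ⌊$115,979 × 150%/5⌋ = $34,793. Book value $81,186.

$81,186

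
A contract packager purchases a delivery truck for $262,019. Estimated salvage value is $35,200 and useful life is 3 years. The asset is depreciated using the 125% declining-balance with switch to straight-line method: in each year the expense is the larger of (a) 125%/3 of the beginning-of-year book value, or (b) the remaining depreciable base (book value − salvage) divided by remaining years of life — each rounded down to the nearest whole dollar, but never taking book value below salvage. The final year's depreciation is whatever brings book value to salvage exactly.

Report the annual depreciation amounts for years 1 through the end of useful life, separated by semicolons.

$109,174; $63,685; $53,960

Depreciable base = $262,019 − $35,200 = $226,819.
Year 1: DB = ⌊$262,019 × 125%/3⌋ = $109,174; SL = ⌊$226,819/3⌋ = $75,606 → take DB $109,174. Book value $152,845.
Year 2: DB = ⌊$152,845 × 125%/3⌋ = $63,685; SL = ⌊$117,645/2⌋ = $58,822 → take DB $63,685. Book value $89,160.
Year 3 (final): $89,160 − $35,200 = $53,960. Book value $35,200.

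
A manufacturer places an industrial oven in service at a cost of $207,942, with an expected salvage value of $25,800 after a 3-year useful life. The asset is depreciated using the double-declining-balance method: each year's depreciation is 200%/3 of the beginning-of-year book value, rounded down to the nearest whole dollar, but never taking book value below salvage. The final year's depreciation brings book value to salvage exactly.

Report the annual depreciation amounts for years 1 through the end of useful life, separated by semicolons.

Depreciable base = $207,942 − $25,800 = $182,142.
Year 1: ⌊$207,942 × 200%/3⌋ = $138,628. Book value $69,314.
Year 2: ⌊$69,314 × 200%/3⌋ = $46,209, capped at $43,514. Book value $25,800.
Year 3 (final): $25,800 − $25,800 = $0. Book value $25,800.

$138,628; $43,514; $0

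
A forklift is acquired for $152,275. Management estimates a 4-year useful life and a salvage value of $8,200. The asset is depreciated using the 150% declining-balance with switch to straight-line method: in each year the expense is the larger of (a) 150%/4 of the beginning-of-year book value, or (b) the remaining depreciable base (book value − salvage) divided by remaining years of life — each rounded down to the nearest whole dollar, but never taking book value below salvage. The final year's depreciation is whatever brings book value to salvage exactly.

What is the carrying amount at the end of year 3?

Depreciable base = $152,275 − $8,200 = $144,075.
Year 1: DB = ⌊$152,275 × 150%/4⌋ = $57,103; SL = ⌊$144,075/4⌋ = $36,018 → take DB $57,103. Book value $95,172.
Year 2: DB = ⌊$95,172 × 150%/4⌋ = $35,689; SL = ⌊$86,972/3⌋ = $28,990 → take DB $35,689. Book value $59,483.
Year 3: DB = ⌊$59,483 × 150%/4⌋ = $22,306; SL = ⌊$51,283/2⌋ = $25,641 → take SL $25,641. Book value $33,842.

$33,842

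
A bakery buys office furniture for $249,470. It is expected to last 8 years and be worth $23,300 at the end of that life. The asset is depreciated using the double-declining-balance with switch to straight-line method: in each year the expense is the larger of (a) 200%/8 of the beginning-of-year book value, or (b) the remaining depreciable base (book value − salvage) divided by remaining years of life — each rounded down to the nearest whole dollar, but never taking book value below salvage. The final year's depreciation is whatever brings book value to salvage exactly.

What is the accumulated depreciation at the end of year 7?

$216,168

Depreciable base = $249,470 − $23,300 = $226,170.
Year 1: DB = ⌊$249,470 × 200%/8⌋ = $62,367; SL = ⌊$226,170/8⌋ = $28,271 → take DB $62,367. Book value $187,103.
Year 2: DB = ⌊$187,103 × 200%/8⌋ = $46,775; SL = ⌊$163,803/7⌋ = $23,400 → take DB $46,775. Book value $140,328.
Year 3: DB = ⌊$140,328 × 200%/8⌋ = $35,082; SL = ⌊$117,028/6⌋ = $19,504 → take DB $35,082. Book value $105,246.
Year 4: DB = ⌊$105,246 × 200%/8⌋ = $26,311; SL = ⌊$81,946/5⌋ = $16,389 → take DB $26,311. Book value $78,935.
Year 5: DB = ⌊$78,935 × 200%/8⌋ = $19,733; SL = ⌊$55,635/4⌋ = $13,908 → take DB $19,733. Book value $59,202.
Year 6: DB = ⌊$59,202 × 200%/8⌋ = $14,800; SL = ⌊$35,902/3⌋ = $11,967 → take DB $14,800. Book value $44,402.
Year 7: DB = ⌊$44,402 × 200%/8⌋ = $11,100; SL = ⌊$21,102/2⌋ = $10,551 → take DB $11,100. Book value $33,302.
Accumulated through year 7 = $249,470 − $33,302 = $216,168.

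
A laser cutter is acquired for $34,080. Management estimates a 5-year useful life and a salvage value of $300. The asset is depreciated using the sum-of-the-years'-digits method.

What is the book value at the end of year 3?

Depreciable base = $34,080 − $300 = $33,780.
Sum of the years' digits = 5+4+3+2+1 = 15.
Year 1: $33,780 × 5/15 = $11,260. Book value $22,820.
Year 2: $33,780 × 4/15 = $9,008. Book value $13,812.
Year 3: $33,780 × 3/15 = $6,756. Book value $7,056.

$7,056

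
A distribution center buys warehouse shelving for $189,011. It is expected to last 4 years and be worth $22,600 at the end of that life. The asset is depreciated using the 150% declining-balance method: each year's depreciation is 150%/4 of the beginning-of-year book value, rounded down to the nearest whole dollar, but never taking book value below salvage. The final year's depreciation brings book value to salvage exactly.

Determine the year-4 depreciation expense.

Depreciable base = $189,011 − $22,600 = $166,411.
Year 1: ⌊$189,011 × 150%/4⌋ = $70,879. Book value $118,132.
Year 2: ⌊$118,132 × 150%/4⌋ = $44,299. Book value $73,833.
Year 3: ⌊$73,833 × 150%/4⌋ = $27,687. Book value $46,146.
Year 4 (final): $46,146 − $22,600 = $23,546. Book value $22,600.

$23,546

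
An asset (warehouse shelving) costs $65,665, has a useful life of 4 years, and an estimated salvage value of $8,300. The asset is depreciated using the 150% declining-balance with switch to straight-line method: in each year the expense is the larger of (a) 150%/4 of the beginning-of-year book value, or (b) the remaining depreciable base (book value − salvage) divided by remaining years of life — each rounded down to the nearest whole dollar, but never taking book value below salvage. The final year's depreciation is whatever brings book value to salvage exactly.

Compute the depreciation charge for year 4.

$7,732

Depreciable base = $65,665 − $8,300 = $57,365.
Year 1: DB = ⌊$65,665 × 150%/4⌋ = $24,624; SL = ⌊$57,365/4⌋ = $14,341 → take DB $24,624. Book value $41,041.
Year 2: DB = ⌊$41,041 × 150%/4⌋ = $15,390; SL = ⌊$32,741/3⌋ = $10,913 → take DB $15,390. Book value $25,651.
Year 3: DB = ⌊$25,651 × 150%/4⌋ = $9,619; SL = ⌊$17,351/2⌋ = $8,675 → take DB $9,619. Book value $16,032.
Year 4 (final): $16,032 − $8,300 = $7,732. Book value $8,300.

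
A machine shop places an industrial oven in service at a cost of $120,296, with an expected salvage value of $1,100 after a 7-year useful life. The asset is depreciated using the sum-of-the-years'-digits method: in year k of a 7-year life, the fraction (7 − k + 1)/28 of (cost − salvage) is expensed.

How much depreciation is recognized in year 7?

$4,257

Depreciable base = $120,296 − $1,100 = $119,196.
Sum of the years' digits = 7+6+5+4+3+2+1 = 28.
Year 1: $119,196 × 7/28 = $29,799. Book value $90,497.
Year 2: $119,196 × 6/28 = $25,542. Book value $64,955.
Year 3: $119,196 × 5/28 = $21,285. Book value $43,670.
Year 4: $119,196 × 4/28 = $17,028. Book value $26,642.
Year 5: $119,196 × 3/28 = $12,771. Book value $13,871.
Year 6: $119,196 × 2/28 = $8,514. Book value $5,357.
Year 7: $119,196 × 1/28 = $4,257. Book value $1,100.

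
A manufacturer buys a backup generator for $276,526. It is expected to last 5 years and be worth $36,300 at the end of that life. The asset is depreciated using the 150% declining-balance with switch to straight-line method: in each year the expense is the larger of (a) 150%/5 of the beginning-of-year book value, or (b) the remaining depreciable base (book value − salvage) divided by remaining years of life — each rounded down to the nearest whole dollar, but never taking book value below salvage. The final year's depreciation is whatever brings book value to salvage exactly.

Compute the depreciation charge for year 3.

$40,649

Depreciable base = $276,526 − $36,300 = $240,226.
Year 1: DB = ⌊$276,526 × 150%/5⌋ = $82,957; SL = ⌊$240,226/5⌋ = $48,045 → take DB $82,957. Book value $193,569.
Year 2: DB = ⌊$193,569 × 150%/5⌋ = $58,070; SL = ⌊$157,269/4⌋ = $39,317 → take DB $58,070. Book value $135,499.
Year 3: DB = ⌊$135,499 × 150%/5⌋ = $40,649; SL = ⌊$99,199/3⌋ = $33,066 → take DB $40,649. Book value $94,850.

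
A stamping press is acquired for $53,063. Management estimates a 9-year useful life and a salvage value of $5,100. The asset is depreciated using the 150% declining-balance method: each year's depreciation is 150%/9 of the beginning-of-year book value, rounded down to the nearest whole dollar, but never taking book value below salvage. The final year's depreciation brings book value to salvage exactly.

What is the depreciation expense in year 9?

$7,242

Depreciable base = $53,063 − $5,100 = $47,963.
Year 1: ⌊$53,063 × 150%/9⌋ = $8,843. Book value $44,220.
Year 2: ⌊$44,220 × 150%/9⌋ = $7,370. Book value $36,850.
Year 3: ⌊$36,850 × 150%/9⌋ = $6,141. Book value $30,709.
Year 4: ⌊$30,709 × 150%/9⌋ = $5,118. Book value $25,591.
Year 5: ⌊$25,591 × 150%/9⌋ = $4,265. Book value $21,326.
Year 6: ⌊$21,326 × 150%/9⌋ = $3,554. Book value $17,772.
Year 7: ⌊$17,772 × 150%/9⌋ = $2,962. Book value $14,810.
Year 8: ⌊$14,810 × 150%/9⌋ = $2,468. Book value $12,342.
Year 9 (final): $12,342 − $5,100 = $7,242. Book value $5,100.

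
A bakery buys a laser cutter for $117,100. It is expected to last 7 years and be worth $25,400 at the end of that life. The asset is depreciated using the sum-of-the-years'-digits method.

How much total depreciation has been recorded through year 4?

Depreciable base = $117,100 − $25,400 = $91,700.
Sum of the years' digits = 7+6+5+4+3+2+1 = 28.
Year 1: $91,700 × 7/28 = $22,925. Book value $94,175.
Year 2: $91,700 × 6/28 = $19,650. Book value $74,525.
Year 3: $91,700 × 5/28 = $16,375. Book value $58,150.
Year 4: $91,700 × 4/28 = $13,100. Book value $45,050.
Accumulated through year 4 = $117,100 − $45,050 = $72,050.

$72,050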